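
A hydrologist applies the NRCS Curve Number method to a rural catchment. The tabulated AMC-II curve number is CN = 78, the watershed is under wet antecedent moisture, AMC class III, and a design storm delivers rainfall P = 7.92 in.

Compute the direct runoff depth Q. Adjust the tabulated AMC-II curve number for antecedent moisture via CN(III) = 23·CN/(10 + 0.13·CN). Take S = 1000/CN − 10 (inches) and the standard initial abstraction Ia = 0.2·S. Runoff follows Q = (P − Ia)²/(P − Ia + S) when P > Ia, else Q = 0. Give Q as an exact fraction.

CN(III) from CN(II)=78: (23·78)/(10 + 0.13·78) = 89700/1007 ≈ 89.076
Retention S: 1000/CN − 10 with CN=89.076 → S = 1100/897 ≈ 1.226 in
Initial abstraction Ia = S/5 = (1100/897)/5 = 220/897 ≈ 0.245 in
P − Ia = 7.920 − 0.245 = 172106/22425 ≈ 7.675 in (> 0, runoff occurs)
Runoff Q = (P−Ia)²/(P−Ia+S) = (7.675)²/(7.675+1.226) = 1346385238/203462025 ≈ 6.617 in

Q = 1346385238/203462025 in ≈ 6.617 in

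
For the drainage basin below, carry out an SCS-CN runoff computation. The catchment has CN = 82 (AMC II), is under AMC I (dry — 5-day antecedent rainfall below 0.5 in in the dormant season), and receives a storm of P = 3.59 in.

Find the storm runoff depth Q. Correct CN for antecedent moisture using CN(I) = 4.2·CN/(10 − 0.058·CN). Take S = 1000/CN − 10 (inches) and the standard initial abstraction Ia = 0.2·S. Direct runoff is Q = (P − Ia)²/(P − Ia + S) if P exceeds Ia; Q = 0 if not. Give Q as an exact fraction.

CN(I) from CN(II)=82: (4.2·82)/(10 − 0.058·82) = 28700/437 ≈ 65.675
S = 1000/(28700/437) − 10 = 1500/287 in ≈ 5.226 in
Ia = 0.2S: 0.2·5.226 = 1.045 in (exactly 300/287)
Excess rainfall: 3.590 − 1.045 = 2.545 in; P > Ia so Q > 0
Q: (73033/28700)² ÷ (223033/28700) = 5333819089/6401047100 in (≈ 0.833 in)

Q = 5333819089/6401047100 in ≈ 0.833 in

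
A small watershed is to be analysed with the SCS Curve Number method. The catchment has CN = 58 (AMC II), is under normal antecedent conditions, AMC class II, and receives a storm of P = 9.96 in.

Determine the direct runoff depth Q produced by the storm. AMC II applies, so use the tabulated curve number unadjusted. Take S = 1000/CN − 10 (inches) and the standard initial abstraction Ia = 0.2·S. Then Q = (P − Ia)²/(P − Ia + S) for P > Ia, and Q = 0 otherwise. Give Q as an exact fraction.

Q = 4231249/920025 in ≈ 4.599 in

AMC II — tabulated CN = 58 applies directly.
S = 1000/58 − 10 = 210/29 in ≈ 7.241 in
Initial abstraction Ia = S/5 = (210/29)/5 = 42/29 ≈ 1.448 in
P − Ia = 9.960 − 1.448 = 6171/725 ≈ 8.512 in (> 0, runoff occurs)
Runoff Q = (P−Ia)²/(P−Ia+S) = (8.512)²/(8.512+7.241) = 4231249/920025 ≈ 4.599 in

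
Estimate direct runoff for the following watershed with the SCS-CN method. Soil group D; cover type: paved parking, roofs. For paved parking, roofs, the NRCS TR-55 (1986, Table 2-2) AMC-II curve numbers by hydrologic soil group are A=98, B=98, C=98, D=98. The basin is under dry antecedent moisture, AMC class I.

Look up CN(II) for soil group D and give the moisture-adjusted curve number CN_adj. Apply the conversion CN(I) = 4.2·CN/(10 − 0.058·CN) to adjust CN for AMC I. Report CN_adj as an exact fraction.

CN_adj = 102900/1079 ≈ 95.366

NRCS table: paved parking, roofs, soil group D → CN(II) = 98
Adjust CN=98 to AMC I: 4.2·98/(10 − 0.058·98) → (2058/5) ÷ (1079/250) = 102900/1079 ≈ 95.366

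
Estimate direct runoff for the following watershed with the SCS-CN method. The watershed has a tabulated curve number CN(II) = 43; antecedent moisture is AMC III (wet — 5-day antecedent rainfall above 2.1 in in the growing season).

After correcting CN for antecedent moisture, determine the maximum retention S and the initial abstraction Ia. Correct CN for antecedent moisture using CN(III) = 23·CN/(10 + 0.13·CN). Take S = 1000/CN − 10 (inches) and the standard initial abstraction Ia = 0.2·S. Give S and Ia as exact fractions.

Wet (AMC III): CN(III) = 23·43/(10 + 0.13·43) = 989/(1559/100) = 98900/1559 ≈ 63.438
Retention S: 1000/CN − 10 with CN=63.438 → S = 5700/989 ≈ 5.763 in
Ia = 0.2·(5700/989) = 1140/989 in ≈ 1.153 in

S = 5700/989 in ≈ 5.763 in; Ia = 1140/989 in ≈ 1.153 in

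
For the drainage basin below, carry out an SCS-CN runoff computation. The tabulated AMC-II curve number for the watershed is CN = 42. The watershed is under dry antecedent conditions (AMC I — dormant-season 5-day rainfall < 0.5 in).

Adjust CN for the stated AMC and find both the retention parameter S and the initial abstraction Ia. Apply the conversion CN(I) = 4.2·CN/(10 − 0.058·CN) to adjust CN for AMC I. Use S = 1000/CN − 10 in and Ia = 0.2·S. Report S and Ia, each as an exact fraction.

CN(I) from CN(II)=42: (4.2·42)/(10 − 0.058·42) = 44100/1891 ≈ 23.321
Retention S: 1000/CN − 10 with CN=23.321 → S = 14500/441 ≈ 32.880 in
Ia = 0.2·(14500/441) = 2900/441 in ≈ 6.576 in

S = 14500/441 in ≈ 32.880 in; Ia = 2900/441 in ≈ 6.576 in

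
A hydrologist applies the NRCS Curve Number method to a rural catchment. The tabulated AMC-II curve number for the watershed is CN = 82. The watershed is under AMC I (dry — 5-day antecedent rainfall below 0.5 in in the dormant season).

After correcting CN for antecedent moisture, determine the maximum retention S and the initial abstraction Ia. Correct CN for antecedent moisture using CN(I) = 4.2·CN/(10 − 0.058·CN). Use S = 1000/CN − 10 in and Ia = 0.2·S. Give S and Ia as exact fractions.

Dry (AMC I): CN(I) = 4.2·82/(10 − 0.058·82) = (1722/5)/(1311/250) = 28700/437 ≈ 65.675
Max retention: S = 1000/(28700/437) − 10 = 1500/287 in (≈ 5.226 in)
Initial abstraction Ia = S/5 = (1500/287)/5 = 300/287 ≈ 1.045 in

S = 1500/287 in ≈ 5.226 in; Ia = 300/287 in ≈ 1.045 in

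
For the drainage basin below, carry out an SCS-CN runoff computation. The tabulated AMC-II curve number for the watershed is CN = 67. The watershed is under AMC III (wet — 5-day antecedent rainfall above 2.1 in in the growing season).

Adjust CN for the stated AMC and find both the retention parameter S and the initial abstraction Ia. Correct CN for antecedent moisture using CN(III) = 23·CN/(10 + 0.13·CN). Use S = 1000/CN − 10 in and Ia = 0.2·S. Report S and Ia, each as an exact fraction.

Wet (AMC III): CN(III) = 23·67/(10 + 0.13·67) = 1541/(1871/100) = 154100/1871 ≈ 82.362
S = 1000/(154100/1871) − 10 = 3300/1541 in ≈ 2.141 in
Ia = 0.2S: 0.2·2.141 = 0.428 in (exactly 660/1541)

S = 3300/1541 in ≈ 2.141 in; Ia = 660/1541 in ≈ 0.428 in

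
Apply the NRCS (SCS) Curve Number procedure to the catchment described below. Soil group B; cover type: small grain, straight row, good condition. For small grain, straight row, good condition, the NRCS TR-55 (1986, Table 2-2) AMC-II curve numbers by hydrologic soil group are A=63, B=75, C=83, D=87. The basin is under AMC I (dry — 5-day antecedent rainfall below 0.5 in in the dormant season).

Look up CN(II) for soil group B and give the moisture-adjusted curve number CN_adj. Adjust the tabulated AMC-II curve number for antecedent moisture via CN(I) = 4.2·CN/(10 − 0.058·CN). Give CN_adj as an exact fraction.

NRCS table: small grain, straight row, good condition, soil group B → CN(II) = 75
CN(I) from CN(II)=75: (4.2·75)/(10 − 0.058·75) = 6300/113 ≈ 55.752

CN_adj = 6300/113 ≈ 55.752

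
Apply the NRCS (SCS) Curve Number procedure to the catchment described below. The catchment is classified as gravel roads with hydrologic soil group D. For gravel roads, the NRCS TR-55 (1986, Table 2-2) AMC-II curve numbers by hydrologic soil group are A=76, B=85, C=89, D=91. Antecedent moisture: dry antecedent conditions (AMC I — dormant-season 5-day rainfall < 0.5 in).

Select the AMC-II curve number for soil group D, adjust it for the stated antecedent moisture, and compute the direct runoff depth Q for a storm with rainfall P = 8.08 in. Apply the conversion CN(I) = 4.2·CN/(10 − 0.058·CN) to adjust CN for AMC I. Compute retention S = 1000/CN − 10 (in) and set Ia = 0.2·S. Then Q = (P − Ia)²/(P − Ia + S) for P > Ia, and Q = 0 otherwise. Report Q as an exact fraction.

NRCS table: gravel roads, soil group D → CN(II) = 91
Dry (AMC I): CN(I) = 4.2·91/(10 − 0.058·91) = (1911/5)/(2361/500) = 63700/787 ≈ 80.940
Max retention: S = 1000/(63700/787) − 10 = 1500/637 in (≈ 2.355 in)
Initial abstraction Ia = S/5 = (1500/637)/5 = 300/637 ≈ 0.471 in
Since P=8.080 > Ia=0.471: effective rainfall P−Ia = 121174/15925 in
Q = (121174/15925)²/((121174/15925) + 1500/637) = (14683138276/253605625)/(158674/15925) = 7341569138/1263441725 in ≈ 5.811 in

Q = 7341569138/1263441725 in ≈ 5.811 in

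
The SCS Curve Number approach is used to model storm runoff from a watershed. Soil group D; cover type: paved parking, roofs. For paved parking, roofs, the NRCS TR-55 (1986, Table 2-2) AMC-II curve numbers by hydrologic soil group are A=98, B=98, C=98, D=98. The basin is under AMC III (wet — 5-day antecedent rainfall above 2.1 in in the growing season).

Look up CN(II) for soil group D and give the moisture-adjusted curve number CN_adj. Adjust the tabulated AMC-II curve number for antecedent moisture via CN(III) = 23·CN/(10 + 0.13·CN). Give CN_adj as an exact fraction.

NRCS table: paved parking, roofs, soil group D → CN(II) = 98
CN(III) from CN(II)=98: (23·98)/(10 + 0.13·98) = 112700/1137 ≈ 99.120

CN_adj = 112700/1137 ≈ 99.120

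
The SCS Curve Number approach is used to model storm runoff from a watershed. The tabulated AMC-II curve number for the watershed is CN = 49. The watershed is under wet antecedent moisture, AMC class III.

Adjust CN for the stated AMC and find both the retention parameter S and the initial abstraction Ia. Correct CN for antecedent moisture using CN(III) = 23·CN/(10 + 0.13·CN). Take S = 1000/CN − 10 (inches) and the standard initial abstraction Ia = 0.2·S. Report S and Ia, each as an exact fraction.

CN(III) from CN(II)=49: (23·49)/(10 + 0.13·49) = 112700/1637 ≈ 68.845
Retention S: 1000/CN − 10 with CN=68.845 → S = 5100/1127 ≈ 4.525 in
Initial abstraction Ia = S/5 = (5100/1127)/5 = 1020/1127 ≈ 0.905 in

S = 5100/1127 in ≈ 4.525 in; Ia = 1020/1127 in ≈ 0.905 in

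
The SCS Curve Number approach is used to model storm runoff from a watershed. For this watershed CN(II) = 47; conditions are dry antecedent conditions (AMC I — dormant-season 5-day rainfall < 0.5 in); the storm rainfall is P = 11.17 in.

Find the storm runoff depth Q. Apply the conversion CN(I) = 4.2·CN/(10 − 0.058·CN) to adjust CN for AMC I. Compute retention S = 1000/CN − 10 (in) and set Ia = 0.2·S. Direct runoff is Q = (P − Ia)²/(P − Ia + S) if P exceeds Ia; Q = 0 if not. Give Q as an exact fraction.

Adjust CN=47 to AMC I: 4.2·47/(10 − 0.058·47) → (987/5) ÷ (3637/500) = 98700/3637 ≈ 27.138
S = 1000/(98700/3637) − 10 = 26500/987 in ≈ 26.849 in
Ia = 0.2S: 0.2·26.849 = 5.370 in (exactly 5300/987)
Excess rainfall: 11.170 − 5.370 = 5.800 in; P > Ia so Q > 0
Q: (572479/98700)² ÷ (3222479/98700) = 327732205441/318058677300 in (≈ 1.030 in)

Q = 327732205441/318058677300 in ≈ 1.030 in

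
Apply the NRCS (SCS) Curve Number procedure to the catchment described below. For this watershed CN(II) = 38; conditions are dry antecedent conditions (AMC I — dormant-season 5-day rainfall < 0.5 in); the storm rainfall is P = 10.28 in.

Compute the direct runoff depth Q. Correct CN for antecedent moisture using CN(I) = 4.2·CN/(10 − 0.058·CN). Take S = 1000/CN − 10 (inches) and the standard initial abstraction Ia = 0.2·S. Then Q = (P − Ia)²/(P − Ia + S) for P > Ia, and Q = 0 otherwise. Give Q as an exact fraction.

Q = 627151849/4115116425 in ≈ 0.152 in

CN(I) from CN(II)=38: (4.2·38)/(10 − 0.058·38) = 39900/1949 ≈ 20.472
S = 1000/(39900/1949) − 10 = 15500/399 in ≈ 38.847 in
Ia = 0.2·(15500/399) = 3100/399 in ≈ 7.769 in
Excess rainfall: 10.280 − 7.769 = 2.511 in; P > Ia so Q > 0
Q: (25043/9975)² ÷ (412543/9975) = 627151849/4115116425 in (≈ 0.152 in)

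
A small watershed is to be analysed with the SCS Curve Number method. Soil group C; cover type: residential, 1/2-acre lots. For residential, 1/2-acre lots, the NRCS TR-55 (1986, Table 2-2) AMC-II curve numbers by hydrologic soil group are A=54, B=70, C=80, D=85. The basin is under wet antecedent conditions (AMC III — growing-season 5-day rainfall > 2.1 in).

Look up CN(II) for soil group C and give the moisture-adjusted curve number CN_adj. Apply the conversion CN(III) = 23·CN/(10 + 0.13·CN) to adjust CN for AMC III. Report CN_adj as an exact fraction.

CN_adj = 4600/51 ≈ 90.196

NRCS table: residential, 1/2-acre lots, soil group C → CN(II) = 80
Adjust CN=80 to AMC III: 23·80/(10 + 0.13·80) → 1840 ÷ (102/5) = 4600/51 ≈ 90.196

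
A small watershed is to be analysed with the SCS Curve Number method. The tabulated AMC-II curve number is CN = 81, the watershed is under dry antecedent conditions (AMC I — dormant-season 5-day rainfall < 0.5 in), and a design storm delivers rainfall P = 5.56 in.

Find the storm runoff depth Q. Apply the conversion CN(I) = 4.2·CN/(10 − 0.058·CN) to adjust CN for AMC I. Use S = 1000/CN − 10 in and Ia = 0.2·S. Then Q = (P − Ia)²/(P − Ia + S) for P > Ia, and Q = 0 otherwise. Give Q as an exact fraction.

Q = 35697945721/18134318475 in ≈ 1.969 in

Dry (AMC I): CN(I) = 4.2·81/(10 − 0.058·81) = (1701/5)/(2651/500) = 170100/2651 ≈ 64.164
Max retention: S = 1000/(170100/2651) − 10 = 9500/1701 in (≈ 5.585 in)
Ia = 0.2S: 0.2·5.585 = 1.117 in (exactly 1900/1701)
Excess rainfall: 5.560 − 1.117 = 4.443 in; P > Ia so Q > 0
Runoff Q = (P−Ia)²/(P−Ia+S) = (4.443)²/(4.443+5.585) = 35697945721/18134318475 ≈ 1.969 in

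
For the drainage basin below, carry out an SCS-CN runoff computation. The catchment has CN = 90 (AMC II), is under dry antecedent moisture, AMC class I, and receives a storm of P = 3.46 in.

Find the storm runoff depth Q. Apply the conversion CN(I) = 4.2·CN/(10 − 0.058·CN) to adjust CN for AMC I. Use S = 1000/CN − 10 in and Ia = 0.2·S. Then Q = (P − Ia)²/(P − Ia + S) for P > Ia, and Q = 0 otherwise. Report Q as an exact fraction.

Dry (AMC I): CN(I) = 4.2·90/(10 − 0.058·90) = 378/(239/50) = 18900/239 ≈ 79.079
Retention S: 1000/CN − 10 with CN=79.079 → S = 500/189 ≈ 2.646 in
Ia = 0.2S: 0.2·2.646 = 0.529 in (exactly 100/189)
Since P=3.460 > Ia=0.529: effective rainfall P−Ia = 27697/9450 in
Runoff Q = (P−Ia)²/(P−Ia+S) = (2.931)²/(2.931+2.646) = 767123809/497986650 ≈ 1.540 in

Q = 767123809/497986650 in ≈ 1.540 in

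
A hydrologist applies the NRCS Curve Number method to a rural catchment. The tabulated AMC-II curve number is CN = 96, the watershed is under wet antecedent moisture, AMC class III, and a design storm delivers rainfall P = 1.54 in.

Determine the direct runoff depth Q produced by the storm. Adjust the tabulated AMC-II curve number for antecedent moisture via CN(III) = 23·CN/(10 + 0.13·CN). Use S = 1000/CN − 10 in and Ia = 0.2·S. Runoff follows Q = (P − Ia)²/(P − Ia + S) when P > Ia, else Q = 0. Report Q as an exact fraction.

CN(III) from CN(II)=96: (23·96)/(10 + 0.13·96) = 27600/281 ≈ 98.221
Max retention: S = 1000/(27600/281) − 10 = 25/138 in (≈ 0.181 in)
Ia = 0.2S: 0.2·0.181 = 0.036 in (exactly 5/138)
Since P=1.540 > Ia=0.036: effective rainfall P−Ia = 2594/1725 in
Q: (2594/1725)² ÷ (5813/3450) = 13457672/10027425 in (≈ 1.342 in)

Q = 13457672/10027425 in ≈ 1.342 in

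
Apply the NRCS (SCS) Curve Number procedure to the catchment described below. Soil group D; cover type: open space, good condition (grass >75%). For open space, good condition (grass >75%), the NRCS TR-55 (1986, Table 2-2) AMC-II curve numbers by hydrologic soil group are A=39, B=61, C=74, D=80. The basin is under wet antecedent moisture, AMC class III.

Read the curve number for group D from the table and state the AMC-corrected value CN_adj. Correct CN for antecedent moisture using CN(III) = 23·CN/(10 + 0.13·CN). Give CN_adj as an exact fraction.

CN_adj = 4600/51 ≈ 90.196

NRCS table: open space, good condition (grass >75%), soil group D → CN(II) = 80
CN(III) from CN(II)=80: (23·80)/(10 + 0.13·80) = 4600/51 ≈ 90.196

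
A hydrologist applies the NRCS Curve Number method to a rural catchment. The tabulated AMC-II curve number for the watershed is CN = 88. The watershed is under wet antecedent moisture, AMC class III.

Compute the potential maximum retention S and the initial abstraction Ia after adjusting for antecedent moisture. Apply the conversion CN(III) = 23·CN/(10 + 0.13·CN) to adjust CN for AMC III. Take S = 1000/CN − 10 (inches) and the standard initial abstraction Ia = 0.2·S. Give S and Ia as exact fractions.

S = 150/253 in ≈ 0.593 in; Ia = 30/253 in ≈ 0.119 in

Adjust CN=88 to AMC III: 23·88/(10 + 0.13·88) → 2024 ÷ (536/25) = 6325/67 ≈ 94.403
Max retention: S = 1000/(6325/67) − 10 = 150/253 in (≈ 0.593 in)
Initial abstraction Ia = S/5 = (150/253)/5 = 30/253 ≈ 0.119 in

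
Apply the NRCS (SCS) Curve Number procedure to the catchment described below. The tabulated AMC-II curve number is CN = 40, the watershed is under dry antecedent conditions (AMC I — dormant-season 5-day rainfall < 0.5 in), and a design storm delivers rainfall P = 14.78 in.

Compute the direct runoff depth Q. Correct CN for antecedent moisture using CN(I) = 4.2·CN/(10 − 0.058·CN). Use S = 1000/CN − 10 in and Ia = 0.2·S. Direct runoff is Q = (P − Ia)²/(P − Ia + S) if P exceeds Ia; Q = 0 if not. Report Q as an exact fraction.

Q = 7144929/5310550 in ≈ 1.345 in

Dry (AMC I): CN(I) = 4.2·40/(10 − 0.058·40) = 168/(192/25) = 175/8 ≈ 21.875
S = 1000/(175/8) − 10 = 250/7 in ≈ 35.714 in
Ia = 0.2·(250/7) = 50/7 in ≈ 7.143 in
Since P=14.780 > Ia=7.143: effective rainfall P−Ia = 2673/350 in
Q: (2673/350)² ÷ (15173/350) = 7144929/5310550 in (≈ 1.345 in)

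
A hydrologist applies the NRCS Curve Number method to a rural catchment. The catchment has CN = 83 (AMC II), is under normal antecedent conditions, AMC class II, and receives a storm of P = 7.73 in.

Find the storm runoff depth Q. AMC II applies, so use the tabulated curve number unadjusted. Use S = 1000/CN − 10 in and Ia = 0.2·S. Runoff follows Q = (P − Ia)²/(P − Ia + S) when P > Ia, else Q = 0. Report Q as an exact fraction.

Q = 3691656081/645399700 in ≈ 5.720 in

AMC II — tabulated CN = 83 applies directly.
Max retention: S = 1000/83 − 10 = 170/83 in (≈ 2.048 in)
Ia = 0.2·(170/83) = 34/83 in ≈ 0.410 in
P − Ia = 7.730 − 0.410 = 60759/8300 ≈ 7.320 in (> 0, runoff occurs)
Q: (60759/8300)² ÷ (77759/8300) = 3691656081/645399700 in (≈ 5.720 in)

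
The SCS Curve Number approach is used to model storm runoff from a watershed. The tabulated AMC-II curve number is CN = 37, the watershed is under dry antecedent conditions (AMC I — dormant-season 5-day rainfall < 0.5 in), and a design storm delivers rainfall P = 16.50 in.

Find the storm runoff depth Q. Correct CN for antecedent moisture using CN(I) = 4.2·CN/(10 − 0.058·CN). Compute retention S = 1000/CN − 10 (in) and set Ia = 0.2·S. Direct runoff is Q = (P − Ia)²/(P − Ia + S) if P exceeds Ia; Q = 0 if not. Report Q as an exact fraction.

Q = 128547/89318 in ≈ 1.439 in

Dry (AMC I): CN(I) = 4.2·37/(10 − 0.058·37) = (777/5)/(3927/500) = 3700/187 ≈ 19.786
Max retention: S = 1000/(3700/187) − 10 = 1500/37 in (≈ 40.541 in)
Ia = 0.2S: 0.2·40.541 = 8.108 in (exactly 300/37)
Excess rainfall: 16.500 − 8.108 = 8.392 in; P > Ia so Q > 0
Q = (621/74)²/((621/74) + 1500/37) = (385641/5476)/(3621/74) = 128547/89318 in ≈ 1.439 in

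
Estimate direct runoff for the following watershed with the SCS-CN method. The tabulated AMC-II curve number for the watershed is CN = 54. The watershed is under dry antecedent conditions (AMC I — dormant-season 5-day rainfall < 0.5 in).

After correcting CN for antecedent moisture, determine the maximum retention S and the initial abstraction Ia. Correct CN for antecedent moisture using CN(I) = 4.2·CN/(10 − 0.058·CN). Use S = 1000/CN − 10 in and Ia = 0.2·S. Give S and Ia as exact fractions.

Adjust CN=54 to AMC I: 4.2·54/(10 − 0.058·54) → (1134/5) ÷ (1717/250) = 56700/1717 ≈ 33.023
S = 1000/(56700/1717) − 10 = 11500/567 in ≈ 20.282 in
Ia = 0.2·(11500/567) = 2300/567 in ≈ 4.056 in

S = 11500/567 in ≈ 20.282 in; Ia = 2300/567 in ≈ 4.056 in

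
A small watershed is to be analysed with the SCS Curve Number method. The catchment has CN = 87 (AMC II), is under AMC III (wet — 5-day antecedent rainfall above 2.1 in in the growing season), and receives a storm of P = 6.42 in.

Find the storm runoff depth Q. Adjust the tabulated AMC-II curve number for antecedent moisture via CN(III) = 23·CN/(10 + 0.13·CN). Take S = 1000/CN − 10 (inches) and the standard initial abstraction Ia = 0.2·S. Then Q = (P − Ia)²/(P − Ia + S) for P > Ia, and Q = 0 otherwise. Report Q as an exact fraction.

Q = 396044921041/69466816050 in ≈ 5.701 in

CN(III) from CN(II)=87: (23·87)/(10 + 0.13·87) = 200100/2131 ≈ 93.900
Max retention: S = 1000/(200100/2131) − 10 = 1300/2001 in (≈ 0.650 in)
Ia = 0.2S: 0.2·0.650 = 0.130 in (exactly 260/2001)
Since P=6.420 > Ia=0.130: effective rainfall P−Ia = 629321/100050 in
Runoff Q = (P−Ia)²/(P−Ia+S) = (6.290)²/(6.290+0.650) = 396044921041/69466816050 ≈ 5.701 in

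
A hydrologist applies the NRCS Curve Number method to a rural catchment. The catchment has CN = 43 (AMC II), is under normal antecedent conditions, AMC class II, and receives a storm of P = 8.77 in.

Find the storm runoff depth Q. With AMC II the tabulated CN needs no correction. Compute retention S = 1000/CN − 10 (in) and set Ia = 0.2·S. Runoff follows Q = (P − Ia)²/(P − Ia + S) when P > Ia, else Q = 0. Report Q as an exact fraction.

Q = 692268721/358237300 in ≈ 1.932 in

Average conditions: CN = 43 (no AMC adjustment).
S = 1000/43 − 10 = 570/43 in ≈ 13.256 in
Initial abstraction Ia = S/5 = (570/43)/5 = 114/43 ≈ 2.651 in
P − Ia = 8.770 − 2.651 = 26311/4300 ≈ 6.119 in (> 0, runoff occurs)
Q: (26311/4300)² ÷ (83311/4300) = 692268721/358237300 in (≈ 1.932 in)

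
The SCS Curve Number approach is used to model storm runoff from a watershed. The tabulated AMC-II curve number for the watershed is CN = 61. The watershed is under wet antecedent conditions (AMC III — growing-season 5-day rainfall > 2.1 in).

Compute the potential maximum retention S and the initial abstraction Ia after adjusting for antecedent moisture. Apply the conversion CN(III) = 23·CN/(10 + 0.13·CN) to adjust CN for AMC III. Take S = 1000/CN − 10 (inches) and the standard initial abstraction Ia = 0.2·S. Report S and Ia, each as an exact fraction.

S = 3900/1403 in ≈ 2.780 in; Ia = 780/1403 in ≈ 0.556 in

CN(III) from CN(II)=61: (23·61)/(10 + 0.13·61) = 140300/1793 ≈ 78.249
Max retention: S = 1000/(140300/1793) − 10 = 3900/1403 in (≈ 2.780 in)
Ia = 0.2·(3900/1403) = 780/1403 in ≈ 0.556 in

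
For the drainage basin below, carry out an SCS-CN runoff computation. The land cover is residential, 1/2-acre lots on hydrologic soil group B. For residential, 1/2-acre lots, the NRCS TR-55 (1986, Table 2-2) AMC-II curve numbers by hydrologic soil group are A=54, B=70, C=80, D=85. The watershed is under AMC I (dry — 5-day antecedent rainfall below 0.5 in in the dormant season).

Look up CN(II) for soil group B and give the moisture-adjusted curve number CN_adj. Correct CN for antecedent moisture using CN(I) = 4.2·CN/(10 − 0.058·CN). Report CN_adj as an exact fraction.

NRCS table: residential, 1/2-acre lots, soil group B → CN(II) = 70
Adjust CN=70 to AMC I: 4.2·70/(10 − 0.058·70) → 294 ÷ (297/50) = 4900/99 ≈ 49.495

CN_adj = 4900/99 ≈ 49.495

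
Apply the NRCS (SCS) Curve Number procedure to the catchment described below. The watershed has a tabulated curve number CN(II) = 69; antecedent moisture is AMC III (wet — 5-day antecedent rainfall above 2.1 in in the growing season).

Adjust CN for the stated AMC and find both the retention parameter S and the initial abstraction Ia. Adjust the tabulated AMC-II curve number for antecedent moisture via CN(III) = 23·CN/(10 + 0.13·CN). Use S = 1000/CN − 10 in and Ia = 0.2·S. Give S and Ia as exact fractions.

Wet (AMC III): CN(III) = 23·69/(10 + 0.13·69) = 1587/(1897/100) = 158700/1897 ≈ 83.658
S = 1000/(158700/1897) − 10 = 3100/1587 in ≈ 1.953 in
Initial abstraction Ia = S/5 = (3100/1587)/5 = 620/1587 ≈ 0.391 in

S = 3100/1587 in ≈ 1.953 in; Ia = 620/1587 in ≈ 0.391 in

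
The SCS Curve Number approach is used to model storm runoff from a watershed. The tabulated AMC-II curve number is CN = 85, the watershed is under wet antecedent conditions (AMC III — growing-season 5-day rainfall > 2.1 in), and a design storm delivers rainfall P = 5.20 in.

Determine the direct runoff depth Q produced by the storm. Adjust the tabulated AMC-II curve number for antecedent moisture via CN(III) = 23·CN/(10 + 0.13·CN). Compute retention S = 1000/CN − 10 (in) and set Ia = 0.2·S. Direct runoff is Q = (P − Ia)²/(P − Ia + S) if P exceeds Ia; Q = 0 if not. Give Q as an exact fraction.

CN(III) from CN(II)=85: (23·85)/(10 + 0.13·85) = 39100/421 ≈ 92.874
Retention S: 1000/CN − 10 with CN=92.874 → S = 300/391 ≈ 0.767 in
Initial abstraction Ia = S/5 = (300/391)/5 = 60/391 ≈ 0.153 in
Excess rainfall: 5.200 − 0.153 = 5.047 in; P > Ia so Q > 0
Q = (9866/1955)²/((9866/1955) + 300/391) = (97337956/3822025)/(11366/1955) = 48668978/11110265 in ≈ 4.381 in

Q = 48668978/11110265 in ≈ 4.381 in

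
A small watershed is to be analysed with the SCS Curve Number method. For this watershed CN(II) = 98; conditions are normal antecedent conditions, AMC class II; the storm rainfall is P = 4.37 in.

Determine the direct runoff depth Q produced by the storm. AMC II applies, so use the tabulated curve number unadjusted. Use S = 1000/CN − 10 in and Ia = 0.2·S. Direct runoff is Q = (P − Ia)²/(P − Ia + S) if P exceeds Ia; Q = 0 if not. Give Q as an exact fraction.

Q = 449991369/108843700 in ≈ 4.134 in

CN(II) = 98; AMC II needs no correction.
Max retention: S = 1000/98 − 10 = 10/49 in (≈ 0.204 in)
Ia = 0.2·(10/49) = 2/49 in ≈ 0.041 in
Excess rainfall: 4.370 − 0.041 = 4.329 in; P > Ia so Q > 0
Q = (21213/4900)²/((21213/4900) + 10/49) = (449991369/24010000)/(22213/4900) = 449991369/108843700 in ≈ 4.134 in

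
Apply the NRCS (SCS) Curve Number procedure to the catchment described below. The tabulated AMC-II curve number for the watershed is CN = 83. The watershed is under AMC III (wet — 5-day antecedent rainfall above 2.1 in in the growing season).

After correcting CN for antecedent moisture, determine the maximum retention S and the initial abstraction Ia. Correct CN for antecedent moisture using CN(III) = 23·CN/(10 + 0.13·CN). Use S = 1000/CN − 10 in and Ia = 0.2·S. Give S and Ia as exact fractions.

Wet (AMC III): CN(III) = 23·83/(10 + 0.13·83) = 1909/(2079/100) = 190900/2079 ≈ 91.823
Retention S: 1000/CN − 10 with CN=91.823 → S = 1700/1909 ≈ 0.891 in
Ia = 0.2·(1700/1909) = 340/1909 in ≈ 0.178 in

S = 1700/1909 in ≈ 0.891 in; Ia = 340/1909 in ≈ 0.178 in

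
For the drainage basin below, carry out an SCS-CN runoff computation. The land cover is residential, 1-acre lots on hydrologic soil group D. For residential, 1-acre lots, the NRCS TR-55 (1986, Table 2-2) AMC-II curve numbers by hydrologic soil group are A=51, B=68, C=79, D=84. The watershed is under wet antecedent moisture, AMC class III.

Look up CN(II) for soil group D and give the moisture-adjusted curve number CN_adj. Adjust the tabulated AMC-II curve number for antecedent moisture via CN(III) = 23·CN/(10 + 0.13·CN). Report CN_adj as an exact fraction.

CN_adj = 48300/523 ≈ 92.352

NRCS table: residential, 1-acre lots, soil group D → CN(II) = 84
Wet (AMC III): CN(III) = 23·84/(10 + 0.13·84) = 1932/(523/25) = 48300/523 ≈ 92.352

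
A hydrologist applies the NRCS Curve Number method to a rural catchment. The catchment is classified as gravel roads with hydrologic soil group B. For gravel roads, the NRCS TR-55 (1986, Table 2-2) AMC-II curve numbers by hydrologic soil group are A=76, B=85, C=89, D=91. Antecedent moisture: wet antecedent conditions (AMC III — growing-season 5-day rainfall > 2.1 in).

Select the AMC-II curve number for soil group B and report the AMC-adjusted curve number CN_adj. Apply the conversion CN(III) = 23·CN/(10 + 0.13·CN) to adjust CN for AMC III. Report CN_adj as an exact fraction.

NRCS table: gravel roads, soil group B → CN(II) = 85
Wet (AMC III): CN(III) = 23·85/(10 + 0.13·85) = 1955/(421/20) = 39100/421 ≈ 92.874

CN_adj = 39100/421 ≈ 92.874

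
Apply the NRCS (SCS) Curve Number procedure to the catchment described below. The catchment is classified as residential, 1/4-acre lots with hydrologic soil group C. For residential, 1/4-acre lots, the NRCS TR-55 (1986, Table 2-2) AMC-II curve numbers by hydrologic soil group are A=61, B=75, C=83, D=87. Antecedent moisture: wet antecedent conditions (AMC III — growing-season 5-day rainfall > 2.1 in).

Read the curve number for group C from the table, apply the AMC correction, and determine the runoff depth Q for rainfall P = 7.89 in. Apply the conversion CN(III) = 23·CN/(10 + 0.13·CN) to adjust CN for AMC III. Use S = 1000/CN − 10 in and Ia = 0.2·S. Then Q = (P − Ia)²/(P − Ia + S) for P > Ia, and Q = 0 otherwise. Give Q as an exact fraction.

NRCS table: residential, 1/4-acre lots, soil group C → CN(II) = 83
CN(III) from CN(II)=83: (23·83)/(10 + 0.13·83) = 190900/2079 ≈ 91.823
Retention S: 1000/CN − 10 with CN=91.823 → S = 1700/1909 ≈ 0.891 in
Initial abstraction Ia = S/5 = (1700/1909)/5 = 340/1909 ≈ 0.178 in
P − Ia = 7.890 − 0.178 = 1472201/190900 ≈ 7.712 in (> 0, runoff occurs)
Q: (1472201/190900)² ÷ (1642201/190900) = 2167375784401/313496170900 in (≈ 6.914 in)

Q = 2167375784401/313496170900 in ≈ 6.914 in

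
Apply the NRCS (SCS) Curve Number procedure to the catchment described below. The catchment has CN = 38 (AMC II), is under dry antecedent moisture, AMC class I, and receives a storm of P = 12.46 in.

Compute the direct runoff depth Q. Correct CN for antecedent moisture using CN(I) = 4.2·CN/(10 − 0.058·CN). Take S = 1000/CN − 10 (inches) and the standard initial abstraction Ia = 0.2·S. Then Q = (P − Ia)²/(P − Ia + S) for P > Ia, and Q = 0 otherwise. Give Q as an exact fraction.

CN(I) from CN(II)=38: (4.2·38)/(10 − 0.058·38) = 39900/1949 ≈ 20.472
Retention S: 1000/CN − 10 with CN=20.472 → S = 15500/399 ≈ 38.847 in
Initial abstraction Ia = S/5 = (15500/399)/5 = 3100/399 ≈ 7.769 in
Since P=12.460 > Ia=7.769: effective rainfall P−Ia = 93577/19950 in
Runoff Q = (P−Ia)²/(P−Ia+S) = (4.691)²/(4.691+38.847) = 8756654929/17328111150 ≈ 0.505 in

Q = 8756654929/17328111150 in ≈ 0.505 in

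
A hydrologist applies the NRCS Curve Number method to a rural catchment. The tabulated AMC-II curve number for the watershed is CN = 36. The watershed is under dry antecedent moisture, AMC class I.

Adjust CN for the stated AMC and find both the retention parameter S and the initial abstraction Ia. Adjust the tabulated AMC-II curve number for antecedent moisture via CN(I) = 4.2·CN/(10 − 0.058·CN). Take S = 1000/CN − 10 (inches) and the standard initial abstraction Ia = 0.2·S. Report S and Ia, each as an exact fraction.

S = 8000/189 in ≈ 42.328 in; Ia = 1600/189 in ≈ 8.466 in

CN(I) from CN(II)=36: (4.2·36)/(10 − 0.058·36) = 18900/989 ≈ 19.110
Max retention: S = 1000/(18900/989) − 10 = 8000/189 in (≈ 42.328 in)
Ia = 0.2·(8000/189) = 1600/189 in ≈ 8.466 in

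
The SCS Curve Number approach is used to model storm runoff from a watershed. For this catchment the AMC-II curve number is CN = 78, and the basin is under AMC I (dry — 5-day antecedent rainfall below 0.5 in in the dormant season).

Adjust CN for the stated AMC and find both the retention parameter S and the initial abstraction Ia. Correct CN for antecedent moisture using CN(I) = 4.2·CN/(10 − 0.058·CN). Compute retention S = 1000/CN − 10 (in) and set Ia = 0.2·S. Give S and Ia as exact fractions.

S = 5500/819 in ≈ 6.716 in; Ia = 1100/819 in ≈ 1.343 in

Dry (AMC I): CN(I) = 4.2·78/(10 − 0.058·78) = (1638/5)/(1369/250) = 81900/1369 ≈ 59.825
S = 1000/(81900/1369) − 10 = 5500/819 in ≈ 6.716 in
Ia = 0.2·(5500/819) = 1100/819 in ≈ 1.343 in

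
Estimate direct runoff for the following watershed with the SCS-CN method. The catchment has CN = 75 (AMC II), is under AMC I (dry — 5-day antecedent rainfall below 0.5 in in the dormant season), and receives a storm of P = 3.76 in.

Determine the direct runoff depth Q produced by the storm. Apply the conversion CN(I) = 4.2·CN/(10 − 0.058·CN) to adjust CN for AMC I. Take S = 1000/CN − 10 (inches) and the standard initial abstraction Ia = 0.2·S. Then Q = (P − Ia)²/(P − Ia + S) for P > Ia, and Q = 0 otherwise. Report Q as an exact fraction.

Dry (AMC I): CN(I) = 4.2·75/(10 − 0.058·75) = 315/(113/20) = 6300/113 ≈ 55.752
Retention S: 1000/CN − 10 with CN=55.752 → S = 500/63 ≈ 7.937 in
Ia = 0.2·(500/63) = 100/63 in ≈ 1.587 in
Excess rainfall: 3.760 − 1.587 = 2.173 in; P > Ia so Q > 0
Q: (3422/1575)² ÷ (15922/1575) = 5855042/12538575 in (≈ 0.467 in)

Q = 5855042/12538575 in ≈ 0.467 in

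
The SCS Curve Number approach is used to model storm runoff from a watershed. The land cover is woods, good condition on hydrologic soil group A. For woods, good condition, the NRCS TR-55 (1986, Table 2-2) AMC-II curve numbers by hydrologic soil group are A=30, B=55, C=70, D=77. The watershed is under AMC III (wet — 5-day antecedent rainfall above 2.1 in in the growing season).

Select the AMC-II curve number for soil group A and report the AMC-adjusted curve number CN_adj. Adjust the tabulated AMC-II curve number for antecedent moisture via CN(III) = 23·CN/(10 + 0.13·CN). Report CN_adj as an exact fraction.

CN_adj = 6900/139 ≈ 49.640

NRCS table: woods, good condition, soil group A → CN(II) = 30
Wet (AMC III): CN(III) = 23·30/(10 + 0.13·30) = 690/(139/10) = 6900/139 ≈ 49.640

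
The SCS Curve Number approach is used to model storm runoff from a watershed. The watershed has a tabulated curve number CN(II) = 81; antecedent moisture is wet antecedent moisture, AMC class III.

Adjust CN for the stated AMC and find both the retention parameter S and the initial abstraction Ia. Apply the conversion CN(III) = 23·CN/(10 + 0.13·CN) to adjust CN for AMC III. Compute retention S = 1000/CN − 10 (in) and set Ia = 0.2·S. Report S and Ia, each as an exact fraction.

Wet (AMC III): CN(III) = 23·81/(10 + 0.13·81) = 1863/(2053/100) = 186300/2053 ≈ 90.745
S = 1000/(186300/2053) − 10 = 1900/1863 in ≈ 1.020 in
Initial abstraction Ia = S/5 = (1900/1863)/5 = 380/1863 ≈ 0.204 in

S = 1900/1863 in ≈ 1.020 in; Ia = 380/1863 in ≈ 0.204 in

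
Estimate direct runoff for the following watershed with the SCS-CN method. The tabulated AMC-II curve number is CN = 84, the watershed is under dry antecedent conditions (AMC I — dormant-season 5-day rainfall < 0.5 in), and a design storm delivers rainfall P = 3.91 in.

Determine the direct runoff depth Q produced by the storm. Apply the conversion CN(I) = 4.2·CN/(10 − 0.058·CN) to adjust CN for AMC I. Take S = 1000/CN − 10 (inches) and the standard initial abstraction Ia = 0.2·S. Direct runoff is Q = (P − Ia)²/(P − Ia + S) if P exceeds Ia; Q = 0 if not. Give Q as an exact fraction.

Q = 17537969761/14660207100 in ≈ 1.196 in

CN(I) from CN(II)=84: (4.2·84)/(10 − 0.058·84) = 44100/641 ≈ 68.799
Max retention: S = 1000/(44100/641) − 10 = 2000/441 in (≈ 4.535 in)
Initial abstraction Ia = S/5 = (2000/441)/5 = 400/441 ≈ 0.907 in
Since P=3.910 > Ia=0.907: effective rainfall P−Ia = 132431/44100 in
Q: (132431/44100)² ÷ (332431/44100) = 17537969761/14660207100 in (≈ 1.196 in)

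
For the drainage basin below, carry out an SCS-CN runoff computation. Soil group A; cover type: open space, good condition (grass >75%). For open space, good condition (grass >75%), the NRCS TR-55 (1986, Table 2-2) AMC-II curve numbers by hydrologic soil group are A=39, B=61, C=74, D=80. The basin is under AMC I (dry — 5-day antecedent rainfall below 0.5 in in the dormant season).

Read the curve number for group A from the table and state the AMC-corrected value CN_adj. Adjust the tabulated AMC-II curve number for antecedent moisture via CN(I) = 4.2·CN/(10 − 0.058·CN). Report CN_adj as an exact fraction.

NRCS table: open space, good condition (grass >75%), soil group A → CN(II) = 39
CN(I) from CN(II)=39: (4.2·39)/(10 − 0.058·39) = 81900/3869 ≈ 21.168

CN_adj = 81900/3869 ≈ 21.168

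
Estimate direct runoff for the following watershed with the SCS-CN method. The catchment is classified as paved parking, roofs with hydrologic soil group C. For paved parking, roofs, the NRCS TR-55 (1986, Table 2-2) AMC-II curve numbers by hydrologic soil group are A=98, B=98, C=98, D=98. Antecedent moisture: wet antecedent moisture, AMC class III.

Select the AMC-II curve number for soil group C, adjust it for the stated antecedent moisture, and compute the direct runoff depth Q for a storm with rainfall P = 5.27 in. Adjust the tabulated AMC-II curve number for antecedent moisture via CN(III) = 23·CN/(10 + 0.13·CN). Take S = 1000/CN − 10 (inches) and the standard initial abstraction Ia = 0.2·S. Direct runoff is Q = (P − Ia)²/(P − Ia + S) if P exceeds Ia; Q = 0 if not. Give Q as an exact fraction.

NRCS table: paved parking, roofs, soil group C → CN(II) = 98
Wet (AMC III): CN(III) = 23·98/(10 + 0.13·98) = 2254/(1137/50) = 112700/1137 ≈ 99.120
Max retention: S = 1000/(112700/1137) − 10 = 100/1127 in (≈ 0.089 in)
Initial abstraction Ia = S/5 = (100/1127)/5 = 20/1127 ≈ 0.018 in
P − Ia = 5.270 − 0.018 = 591929/112700 ≈ 5.252 in (> 0, runoff occurs)
Runoff Q = (P−Ia)²/(P−Ia+S) = (5.252)²/(5.252+0.089) = 350379941041/67837398300 ≈ 5.165 in

Q = 350379941041/67837398300 in ≈ 5.165 in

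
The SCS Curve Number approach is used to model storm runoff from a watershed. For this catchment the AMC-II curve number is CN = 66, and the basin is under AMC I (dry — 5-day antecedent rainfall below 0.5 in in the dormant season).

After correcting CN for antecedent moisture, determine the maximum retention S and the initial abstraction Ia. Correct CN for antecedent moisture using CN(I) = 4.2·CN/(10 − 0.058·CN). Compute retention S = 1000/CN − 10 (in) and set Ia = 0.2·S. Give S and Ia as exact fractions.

Dry (AMC I): CN(I) = 4.2·66/(10 − 0.058·66) = (1386/5)/(1543/250) = 69300/1543 ≈ 44.913
Retention S: 1000/CN − 10 with CN=44.913 → S = 8500/693 ≈ 12.266 in
Ia = 0.2·(8500/693) = 1700/693 in ≈ 2.453 in

S = 8500/693 in ≈ 12.266 in; Ia = 1700/693 in ≈ 2.453 in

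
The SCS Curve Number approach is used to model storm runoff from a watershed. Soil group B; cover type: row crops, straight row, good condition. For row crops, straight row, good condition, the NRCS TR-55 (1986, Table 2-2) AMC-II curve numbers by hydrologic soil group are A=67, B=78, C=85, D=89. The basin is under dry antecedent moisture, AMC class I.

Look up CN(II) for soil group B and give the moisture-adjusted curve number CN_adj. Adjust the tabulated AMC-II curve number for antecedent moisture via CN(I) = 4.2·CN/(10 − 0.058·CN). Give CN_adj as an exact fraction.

CN_adj = 81900/1369 ≈ 59.825

NRCS table: row crops, straight row, good condition, soil group B → CN(II) = 78
CN(I) from CN(II)=78: (4.2·78)/(10 − 0.058·78) = 81900/1369 ≈ 59.825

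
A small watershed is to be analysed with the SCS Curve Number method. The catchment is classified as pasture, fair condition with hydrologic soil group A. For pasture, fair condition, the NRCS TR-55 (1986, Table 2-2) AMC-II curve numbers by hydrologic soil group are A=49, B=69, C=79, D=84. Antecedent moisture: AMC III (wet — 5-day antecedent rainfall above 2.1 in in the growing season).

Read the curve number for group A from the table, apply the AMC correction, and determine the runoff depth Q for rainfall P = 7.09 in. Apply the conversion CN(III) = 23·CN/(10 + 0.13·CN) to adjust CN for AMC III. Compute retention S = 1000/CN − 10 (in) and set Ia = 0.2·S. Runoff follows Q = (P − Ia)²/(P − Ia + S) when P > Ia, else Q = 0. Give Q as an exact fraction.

Q = 485868943849/136033746100 in ≈ 3.572 in

NRCS table: pasture, fair condition, soil group A → CN(II) = 49
Wet (AMC III): CN(III) = 23·49/(10 + 0.13·49) = 1127/(1637/100) = 112700/1637 ≈ 68.845
Retention S: 1000/CN − 10 with CN=68.845 → S = 5100/1127 ≈ 4.525 in
Initial abstraction Ia = S/5 = (5100/1127)/5 = 1020/1127 ≈ 0.905 in
Excess rainfall: 7.090 − 0.905 = 6.185 in; P > Ia so Q > 0
Q: (697043/112700)² ÷ (1207043/112700) = 485868943849/136033746100 in (≈ 3.572 in)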